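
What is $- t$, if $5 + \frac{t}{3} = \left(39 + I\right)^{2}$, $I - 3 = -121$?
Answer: $-18708$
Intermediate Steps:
$I = -118$ ($I = 3 - 121 = -118$)
$t = 18708$ ($t = -15 + 3 \left(39 - 118\right)^{2} = -15 + 3 \left(-79\right)^{2} = -15 + 3 \cdot 6241 = -15 + 18723 = 18708$)
$- t = \left(-1\right) 18708 = -18708$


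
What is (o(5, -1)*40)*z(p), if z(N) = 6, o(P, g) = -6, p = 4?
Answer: -1440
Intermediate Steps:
(o(5, -1)*40)*z(p) = -6*40*6 = -240*6 = -1440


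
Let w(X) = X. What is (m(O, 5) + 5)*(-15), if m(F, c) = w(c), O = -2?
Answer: -150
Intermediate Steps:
m(F, c) = c
(m(O, 5) + 5)*(-15) = (5 + 5)*(-15) = 10*(-15) = -150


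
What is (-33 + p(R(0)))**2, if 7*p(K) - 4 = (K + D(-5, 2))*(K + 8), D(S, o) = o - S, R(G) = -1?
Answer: 34225/49 ≈ 698.47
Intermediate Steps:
p(K) = 4/7 + (7 + K)*(8 + K)/7 (p(K) = 4/7 + ((K + (2 - 1*(-5)))*(K + 8))/7 = 4/7 + ((K + (2 + 5))*(8 + K))/7 = 4/7 + ((K + 7)*(8 + K))/7 = 4/7 + ((7 + K)*(8 + K))/7 = 4/7 + (7 + K)*(8 + K)/7)
(-33 + p(R(0)))**2 = (-33 + (60/7 + (1/7)*(-1)**2 + (15/7)*(-1)))**2 = (-33 + (60/7 + (1/7)*1 - 15/7))**2 = (-33 + (60/7 + 1/7 - 15/7))**2 = (-33 + 46/7)**2 = (-185/7)**2 = 34225/49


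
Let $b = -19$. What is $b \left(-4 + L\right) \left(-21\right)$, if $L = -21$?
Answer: $-9975$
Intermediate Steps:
$b \left(-4 + L\right) \left(-21\right) = - 19 \left(-4 - 21\right) \left(-21\right) = - 19 \left(\left(-25\right) \left(-21\right)\right) = \left(-19\right) 525 = -9975$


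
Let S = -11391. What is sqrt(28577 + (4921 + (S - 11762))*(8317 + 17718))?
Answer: I*sqrt(474641543) ≈ 21786.0*I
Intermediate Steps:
sqrt(28577 + (4921 + (S - 11762))*(8317 + 17718)) = sqrt(28577 + (4921 + (-11391 - 11762))*(8317 + 17718)) = sqrt(28577 + (4921 - 23153)*26035) = sqrt(28577 - 18232*26035) = sqrt(28577 - 474670120) = sqrt(-474641543) = I*sqrt(474641543)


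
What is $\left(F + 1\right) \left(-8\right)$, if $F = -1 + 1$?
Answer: $-8$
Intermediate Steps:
$F = 0$
$\left(F + 1\right) \left(-8\right) = \left(0 + 1\right) \left(-8\right) = 1 \left(-8\right) = -8$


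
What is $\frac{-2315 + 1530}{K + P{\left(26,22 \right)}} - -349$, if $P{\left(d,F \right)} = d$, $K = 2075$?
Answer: $\frac{732464}{2101} \approx 348.63$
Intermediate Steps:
$\frac{-2315 + 1530}{K + P{\left(26,22 \right)}} - -349 = \frac{-2315 + 1530}{2075 + 26} - -349 = - \frac{785}{2101} + 349 = \frac{732464}{2101}$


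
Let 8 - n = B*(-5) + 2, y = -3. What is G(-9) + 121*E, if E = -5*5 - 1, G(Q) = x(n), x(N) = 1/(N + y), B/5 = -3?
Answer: -226513/72 ≈ -3146.0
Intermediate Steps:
B = -15 (B = 5*(-3) = -15)
n = -69 (n = 8 - (-15*(-5) + 2) = 8 - (75 + 2) = 8 - 1*77 = 8 - 77 = -69)
x(N) = 1/(-3 + N) (x(N) = 1/(N - 3) = 1/(-3 + N))
G(Q) = -1/72 (G(Q) = 1/(-3 - 69) = 1/(-72) = -1/72)
E = -26 (E = -25 - 1 = -26)
G(-9) + 121*E = -1/72 + 121*(-26) = -1/72 - 3146 = -226513/72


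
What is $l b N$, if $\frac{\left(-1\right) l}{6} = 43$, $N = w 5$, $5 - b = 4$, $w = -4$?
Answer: $5160$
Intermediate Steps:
$b = 1$ ($b = 5 - 4 = 1$)
$N = -20$ ($N = \left(-4\right) 5 = -20$)
$l = -258$ ($l = \left(-6\right) 43 = -258$)
$l b N = \left(-258\right) 1 \left(-20\right) = \left(-258\right) \left(-20\right) = 5160$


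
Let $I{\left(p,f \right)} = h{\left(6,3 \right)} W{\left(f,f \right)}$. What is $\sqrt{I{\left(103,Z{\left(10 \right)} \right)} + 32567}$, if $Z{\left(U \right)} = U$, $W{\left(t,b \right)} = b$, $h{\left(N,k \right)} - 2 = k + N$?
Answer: $\sqrt{32677} \approx 180.77$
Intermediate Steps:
$h{\left(N,k \right)} = 2 + N + k$ ($h{\left(N,k \right)} = 2 + \left(k + N\right) = 2 + \left(N + k\right) = 2 + N + k$)
$I{\left(p,f \right)} = 11 f$ ($I{\left(p,f \right)} = \left(2 + 6 + 3\right) f = 11 f$)
$\sqrt{I{\left(103,Z{\left(10 \right)} \right)} + 32567} = \sqrt{11 \cdot 10 + 32567} = \sqrt{110 + 32567} = \sqrt{32677}$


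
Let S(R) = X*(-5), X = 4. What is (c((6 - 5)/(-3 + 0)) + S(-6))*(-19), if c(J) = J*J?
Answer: 3401/9 ≈ 377.89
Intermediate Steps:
S(R) = -20 (S(R) = 4*(-5) = -20)
c(J) = J²
(c((6 - 5)/(-3 + 0)) + S(-6))*(-19) = (((6 - 5)/(-3 + 0))² - 20)*(-19) = ((1/(-3))² - 20)*(-19) = ((1*(-⅓))² - 20)*(-19) = ((-⅓)² - 20)*(-19) = (⅑ - 20)*(-19) = -179/9*(-19) = 3401/9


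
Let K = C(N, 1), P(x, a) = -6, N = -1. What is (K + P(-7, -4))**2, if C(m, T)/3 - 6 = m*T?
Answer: 81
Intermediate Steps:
C(m, T) = 18 + 3*T*m (C(m, T) = 18 + 3*(m*T) = 18 + 3*(T*m) = 18 + 3*T*m)
K = 15 (K = 18 + 3*1*(-1) = 18 - 3 = 15)
(K + P(-7, -4))**2 = (15 - 6)**2 = 9**2 = 81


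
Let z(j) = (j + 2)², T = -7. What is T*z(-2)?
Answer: 0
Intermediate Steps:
z(j) = (2 + j)²
T*z(-2) = -7*(2 - 2)² = -7*0² = -7*0 = 0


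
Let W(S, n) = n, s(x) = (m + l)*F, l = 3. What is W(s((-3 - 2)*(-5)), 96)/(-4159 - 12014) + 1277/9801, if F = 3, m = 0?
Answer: 730075/5870799 ≈ 0.12436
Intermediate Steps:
s(x) = 9 (s(x) = (0 + 3)*3 = 3*3 = 9)
W(s((-3 - 2)*(-5)), 96)/(-4159 - 12014) + 1277/9801 = 96/(-4159 - 12014) + 1277/9801 = 96/(-16173) + 1277*(1/9801) = 96*(-1/16173) + 1277/9801 = -32/5391 + 1277/9801 = 730075/5870799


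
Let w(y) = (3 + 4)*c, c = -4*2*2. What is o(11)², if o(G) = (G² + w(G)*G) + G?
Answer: 1210000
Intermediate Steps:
c = -16 (c = -8*2 = -16)
w(y) = -112 (w(y) = (3 + 4)*(-16) = 7*(-16) = -112)
o(G) = G² - 111*G (o(G) = (G² - 112*G) + G = G² - 111*G)
o(11)² = (11*(-111 + 11))² = (11*(-100))² = (-1100)² = 1210000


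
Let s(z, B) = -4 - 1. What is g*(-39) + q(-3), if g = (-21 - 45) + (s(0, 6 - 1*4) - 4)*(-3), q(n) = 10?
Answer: 1531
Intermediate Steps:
s(z, B) = -5
g = -39 (g = (-21 - 45) + (-5 - 4)*(-3) = -66 - 9*(-3) = -66 + 27 = -39)
g*(-39) + q(-3) = -39*(-39) + 10 = 1521 + 10 = 1531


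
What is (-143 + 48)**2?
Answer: 9025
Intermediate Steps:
(-143 + 48)**2 = (-95)**2 = 9025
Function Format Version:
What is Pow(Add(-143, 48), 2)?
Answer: 9025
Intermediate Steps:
Pow(Add(-143, 48), 2) = Pow(-95, 2) = 9025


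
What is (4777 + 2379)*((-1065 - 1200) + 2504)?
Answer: 1710284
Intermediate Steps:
(4777 + 2379)*((-1065 - 1200) + 2504) = 7156*(-2265 + 2504) = 7156*239 = 1710284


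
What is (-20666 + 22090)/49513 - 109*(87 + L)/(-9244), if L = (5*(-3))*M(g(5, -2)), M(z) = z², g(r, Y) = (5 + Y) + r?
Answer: -4698345085/457698172 ≈ -10.265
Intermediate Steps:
g(r, Y) = 5 + Y + r
L = -960 (L = (5*(-3))*(5 - 2 + 5)² = -15*8² = -15*64 = -960)
(-20666 + 22090)/49513 - 109*(87 + L)/(-9244) = (-20666 + 22090)/49513 - 109*(87 - 960)/(-9244) = 1424*(1/49513) - 109*(-873)*(-1/9244) = 1424/49513 + 95157*(-1/9244) = 1424/49513 - 95157/9244 = -4698345085/457698172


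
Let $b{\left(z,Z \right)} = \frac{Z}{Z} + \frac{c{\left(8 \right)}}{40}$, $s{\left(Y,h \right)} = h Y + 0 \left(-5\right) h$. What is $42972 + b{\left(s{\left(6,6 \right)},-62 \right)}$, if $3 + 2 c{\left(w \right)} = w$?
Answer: $\frac{687569}{16} \approx 42973.0$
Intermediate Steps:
$c{\left(w \right)} = - \frac{3}{2} + \frac{w}{2}$
$s{\left(Y,h \right)} = Y h$ ($s{\left(Y,h \right)} = Y h + 0 h = Y h + 0 = Y h$)
$b{\left(z,Z \right)} = \frac{17}{16}$ ($b{\left(z,Z \right)} = \frac{Z}{Z} + \frac{- \frac{3}{2} + \frac{1}{2} \cdot 8}{40} = 1 + \left(- \frac{3}{2} + 4\right) \frac{1}{40} = 1 + \frac{5}{2} \cdot \frac{1}{40} = 1 + \frac{1}{16} = \frac{17}{16}$)
$42972 + b{\left(s{\left(6,6 \right)},-62 \right)} = 42972 + \frac{17}{16} = \frac{687569}{16}$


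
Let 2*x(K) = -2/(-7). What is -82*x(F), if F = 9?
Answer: -82/7 ≈ -11.714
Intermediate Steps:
x(K) = 1/7 (x(K) = (-2/(-7))/2 = (-2*(-1/7))/2 = (1/2)*(2/7) = 1/7)
-82*x(F) = -82*1/7 = -82/7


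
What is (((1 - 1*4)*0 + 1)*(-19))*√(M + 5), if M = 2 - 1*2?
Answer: -19*√5 ≈ -42.485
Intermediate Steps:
M = 0 (M = 2 - 2 = 0)
(((1 - 1*4)*0 + 1)*(-19))*√(M + 5) = (((1 - 1*4)*0 + 1)*(-19))*√(0 + 5) = (((1 - 4)*0 + 1)*(-19))*√5 = ((-3*0 + 1)*(-19))*√5 = ((0 + 1)*(-19))*√5 = (1*(-19))*√5 = -19*√5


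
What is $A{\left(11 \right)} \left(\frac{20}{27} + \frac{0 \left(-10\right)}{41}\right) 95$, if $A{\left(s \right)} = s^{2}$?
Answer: $\frac{229900}{27} \approx 8514.8$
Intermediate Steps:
$A{\left(11 \right)} \left(\frac{20}{27} + \frac{0 \left(-10\right)}{41}\right) 95 = 11^{2} \left(\frac{20}{27} + \frac{0 \left(-10\right)}{41}\right) 95 = 121 \left(20 \cdot \frac{1}{27} + 0 \cdot \frac{1}{41}\right) 95 = 121 \left(\frac{20}{27} + 0\right) 95 = 121 \cdot \frac{20}{27} \cdot 95 = \frac{2420}{27} \cdot 95 = \frac{229900}{27}$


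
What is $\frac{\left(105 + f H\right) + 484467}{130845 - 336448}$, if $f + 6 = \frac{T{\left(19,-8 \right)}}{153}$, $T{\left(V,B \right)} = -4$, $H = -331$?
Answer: $- \frac{74444698}{31457259} \approx -2.3665$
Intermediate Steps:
$f = - \frac{922}{153}$ ($f = -6 - \frac{4}{153} = - \frac{922}{153} \approx -6.0261$)
$\frac{\left(105 + f H\right) + 484467}{130845 - 336448} = \frac{\left(105 - - \frac{305182}{153}\right) + 484467}{130845 - 336448} = \frac{\left(105 + \frac{305182}{153}\right) + 484467}{-205603} = \left(\frac{321247}{153} + 484467\right) \left(- \frac{1}{205603}\right) = \frac{74444698}{153} \left(- \frac{1}{205603}\right) = - \frac{74444698}{31457259}$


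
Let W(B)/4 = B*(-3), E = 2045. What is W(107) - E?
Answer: -3329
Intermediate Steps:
W(B) = -12*B (W(B) = 4*(B*(-3)) = 4*(-3*B) = -12*B)
W(107) - E = -12*107 - 1*2045 = -1284 - 2045 = -3329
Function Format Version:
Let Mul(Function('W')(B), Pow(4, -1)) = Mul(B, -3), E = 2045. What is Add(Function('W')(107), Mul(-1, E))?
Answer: -3329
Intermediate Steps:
Function('W')(B) = Mul(-12, B) (Function('W')(B) = Mul(4, Mul(B, -3)) = Mul(4, Mul(-3, B)) = Mul(-12, B))
Add(Function('W')(107), Mul(-1, E)) = Add(Mul(-12, 107), Mul(-1, 2045)) = Add(-1284, -2045) = -3329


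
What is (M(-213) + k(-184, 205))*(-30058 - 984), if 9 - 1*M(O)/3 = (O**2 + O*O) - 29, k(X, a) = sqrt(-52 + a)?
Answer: 8446528200 - 93126*sqrt(17) ≈ 8.4461e+9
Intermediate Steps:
M(O) = 114 - 6*O**2 (M(O) = 27 - 3*((O**2 + O*O) - 29) = 27 - 3*((O**2 + O**2) - 29) = 27 - 3*(2*O**2 - 29) = 27 - 3*(-29 + 2*O**2) = 27 + (87 - 6*O**2) = 114 - 6*O**2)
(M(-213) + k(-184, 205))*(-30058 - 984) = ((114 - 6*(-213)**2) + sqrt(-52 + 205))*(-30058 - 984) = ((114 - 6*45369) + sqrt(153))*(-31042) = ((114 - 272214) + 3*sqrt(17))*(-31042) = (-272100 + 3*sqrt(17))*(-31042) = 8446528200 - 93126*sqrt(17)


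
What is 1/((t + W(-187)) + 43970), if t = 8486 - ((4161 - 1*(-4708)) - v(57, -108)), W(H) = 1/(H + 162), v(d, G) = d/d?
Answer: 25/1089699 ≈ 2.2942e-5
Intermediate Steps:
v(d, G) = 1
W(H) = 1/(162 + H)
t = -382 (t = 8486 - ((4161 - 1*(-4708)) - 1*1) = 8486 - ((4161 + 4708) - 1) = 8486 - (8869 - 1) = 8486 - 1*8868 = 8486 - 8868 = -382)
1/((t + W(-187)) + 43970) = 1/((-382 + 1/(162 - 187)) + 43970) = 1/((-382 + 1/(-25)) + 43970) = 1/((-382 - 1/25) + 43970) = 1/(-9551/25 + 43970) = 1/(1089699/25) = 25/1089699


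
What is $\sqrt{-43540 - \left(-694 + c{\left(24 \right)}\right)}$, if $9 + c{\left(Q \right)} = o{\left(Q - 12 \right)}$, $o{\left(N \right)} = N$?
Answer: $207 i \approx 207.0 i$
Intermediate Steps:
$c{\left(Q \right)} = -21 + Q$ ($c{\left(Q \right)} = -9 + \left(Q - 12\right) = -9 + \left(-12 + Q\right) = -21 + Q$)
$\sqrt{-43540 - \left(-694 + c{\left(24 \right)}\right)} = \sqrt{-43540 + \left(694 - \left(-21 + 24\right)\right)} = \sqrt{-43540 + \left(694 - 3\right)} = \sqrt{-43540 + 691} = \sqrt{-42849} = 207 i$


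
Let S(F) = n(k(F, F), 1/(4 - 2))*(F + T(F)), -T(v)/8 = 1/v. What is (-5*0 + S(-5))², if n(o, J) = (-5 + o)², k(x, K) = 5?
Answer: 0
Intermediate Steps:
T(v) = -8/v
S(F) = 0 (S(F) = (-5 + 5)²*(F - 8/F) = 0²*(F - 8/F) = 0*(F - 8/F) = 0)
(-5*0 + S(-5))² = (-5*0 + 0)² = (0 + 0)² = 0² = 0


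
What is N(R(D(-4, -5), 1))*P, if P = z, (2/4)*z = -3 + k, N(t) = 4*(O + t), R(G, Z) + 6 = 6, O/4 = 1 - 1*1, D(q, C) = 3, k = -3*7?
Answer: 0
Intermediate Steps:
k = -21
O = 0 (O = 4*(1 - 1*1) = 4*(1 - 1) = 4*0 = 0)
R(G, Z) = 0 (R(G, Z) = -6 + 6 = 0)
N(t) = 4*t (N(t) = 4*(0 + t) = 4*t)
z = -48 (z = 2*(-3 - 21) = 2*(-24) = -48)
P = -48
N(R(D(-4, -5), 1))*P = (4*0)*(-48) = 0*(-48) = 0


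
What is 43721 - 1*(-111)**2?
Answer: 31400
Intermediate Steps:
43721 - 1*(-111)**2 = 43721 - 1*12321 = 43721 - 12321 = 31400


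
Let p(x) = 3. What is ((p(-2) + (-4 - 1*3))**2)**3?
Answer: 4096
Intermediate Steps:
((p(-2) + (-4 - 1*3))**2)**3 = ((3 + (-4 - 1*3))**2)**3 = ((3 + (-4 - 3))**2)**3 = ((3 - 7)**2)**3 = ((-4)**2)**3 = 16**3 = 4096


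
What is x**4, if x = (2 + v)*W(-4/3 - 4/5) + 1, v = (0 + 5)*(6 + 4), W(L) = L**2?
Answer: 8175949497269869441/2562890625 ≈ 3.1901e+9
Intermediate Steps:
v = 50 (v = 5*10 = 50)
x = 53473/225 (x = (2 + 50)*(-4/3 - 4/5)**2 + 1 = 52*(-4*1/3 - 4*1/5)**2 + 1 = 52*(-4/3 - 4/5)**2 + 1 = 52*(-32/15)**2 + 1 = 52*(1024/225) + 1 = 53248/225 + 1 = 53473/225 ≈ 237.66)
x**4 = (53473/225)**4 = 8175949497269869441/2562890625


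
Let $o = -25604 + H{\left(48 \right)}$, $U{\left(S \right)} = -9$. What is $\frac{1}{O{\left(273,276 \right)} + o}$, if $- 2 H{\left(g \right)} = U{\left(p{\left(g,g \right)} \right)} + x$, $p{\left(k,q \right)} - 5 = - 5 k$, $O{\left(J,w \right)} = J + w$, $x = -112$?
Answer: $- \frac{2}{49989} \approx -4.0009 \cdot 10^{-5}$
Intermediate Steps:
$p{\left(k,q \right)} = 5 - 5 k$
$H{\left(g \right)} = \frac{121}{2}$ ($H{\left(g \right)} = - \frac{-9 - 112}{2} = \left(- \frac{1}{2}\right) \left(-121\right) = \frac{121}{2}$)
$o = - \frac{51087}{2}$ ($o = -25604 + \frac{121}{2} = - \frac{51087}{2} \approx -25544.0$)
$\frac{1}{O{\left(273,276 \right)} + o} = \frac{1}{\left(273 + 276\right) - \frac{51087}{2}} = \frac{1}{549 - \frac{51087}{2}} = \frac{1}{- \frac{49989}{2}} = - \frac{2}{49989}$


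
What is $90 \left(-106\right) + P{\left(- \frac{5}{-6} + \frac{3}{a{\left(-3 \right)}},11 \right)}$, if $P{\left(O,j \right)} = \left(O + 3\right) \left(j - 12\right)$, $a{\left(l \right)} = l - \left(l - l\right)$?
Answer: $- \frac{57257}{6} \approx -9542.8$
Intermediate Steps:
$a{\left(l \right)} = l$ ($a{\left(l \right)} = l - 0 = l + 0 = l$)
$P{\left(O,j \right)} = \left(-12 + j\right) \left(3 + O\right)$ ($P{\left(O,j \right)} = \left(3 + O\right) \left(-12 + j\right) = \left(-12 + j\right) \left(3 + O\right)$)
$90 \left(-106\right) + P{\left(- \frac{5}{-6} + \frac{3}{a{\left(-3 \right)}},11 \right)} = 90 \left(-106\right) + \left(-36 - 12 \left(- \frac{5}{-6} + \frac{3}{-3}\right) + 3 \cdot 11 + \left(- \frac{5}{-6} + \frac{3}{-3}\right) 11\right) = -9540 + \left(-36 - 12 \left(\left(-5\right) \left(- \frac{1}{6}\right) + 3 \left(- \frac{1}{3}\right)\right) + 33 + \left(\left(-5\right) \left(- \frac{1}{6}\right) + 3 \left(- \frac{1}{3}\right)\right) 11\right) = -9540 + \left(-36 - 12 \left(\frac{5}{6} - 1\right) + 33 + \left(\frac{5}{6} - 1\right) 11\right) = -9540 - \frac{17}{6} = - \frac{57257}{6}$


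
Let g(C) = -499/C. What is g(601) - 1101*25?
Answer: -16543024/601 ≈ -27526.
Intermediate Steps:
g(601) - 1101*25 = -499/601 - 1101*25 = -499*1/601 - 27525 = -499/601 - 27525 = -16543024/601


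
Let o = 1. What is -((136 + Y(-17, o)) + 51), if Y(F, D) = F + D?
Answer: -171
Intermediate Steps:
Y(F, D) = D + F
-((136 + Y(-17, o)) + 51) = -((136 + (1 - 17)) + 51) = -((136 - 16) + 51) = -(120 + 51) = -1*171 = -171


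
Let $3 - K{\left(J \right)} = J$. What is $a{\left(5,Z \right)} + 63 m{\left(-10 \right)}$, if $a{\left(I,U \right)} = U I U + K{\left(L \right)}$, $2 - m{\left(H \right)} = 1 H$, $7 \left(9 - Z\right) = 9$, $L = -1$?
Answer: $\frac{51820}{49} \approx 1057.6$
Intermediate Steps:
$K{\left(J \right)} = 3 - J$
$Z = \frac{54}{7}$ ($Z = 9 - \frac{9}{7} = \frac{54}{7} \approx 7.7143$)
$m{\left(H \right)} = 2 - H$ ($m{\left(H \right)} = 2 - 1 H = 2 - H$)
$a{\left(I,U \right)} = 4 + I U^{2}$ ($a{\left(I,U \right)} = U I U + \left(3 - -1\right) = I U U + \left(3 + 1\right) = I U^{2} + 4 = 4 + I U^{2}$)
$a{\left(5,Z \right)} + 63 m{\left(-10 \right)} = \left(4 + 5 \left(\frac{54}{7}\right)^{2}\right) + 63 \left(2 - -10\right) = \left(4 + 5 \cdot \frac{2916}{49}\right) + 63 \left(2 + 10\right) = \left(4 + \frac{14580}{49}\right) + 63 \cdot 12 = \frac{14776}{49} + 756 = \frac{51820}{49}$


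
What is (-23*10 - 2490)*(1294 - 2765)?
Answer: 4001120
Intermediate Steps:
(-23*10 - 2490)*(1294 - 2765) = (-230 - 2490)*(-1471) = -2720*(-1471) = 4001120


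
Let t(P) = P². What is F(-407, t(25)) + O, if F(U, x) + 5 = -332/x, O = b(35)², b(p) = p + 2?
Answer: 852168/625 ≈ 1363.5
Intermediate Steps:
b(p) = 2 + p
O = 1369 (O = (2 + 35)² = 37² = 1369)
F(U, x) = -5 - 332/x
F(-407, t(25)) + O = (-5 - 332/(25²)) + 1369 = (-5 - 332/625) + 1369 = -3457/625 + 1369 = 852168/625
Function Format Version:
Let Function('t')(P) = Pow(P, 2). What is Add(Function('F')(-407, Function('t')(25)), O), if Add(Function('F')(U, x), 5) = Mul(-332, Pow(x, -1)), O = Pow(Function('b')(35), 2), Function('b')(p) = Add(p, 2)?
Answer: Rational(852168, 625) ≈ 1363.5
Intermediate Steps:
Function('b')(p) = Add(2, p)
O = 1369 (O = Pow(Add(2, 35), 2) = Pow(37, 2) = 1369)
Function('F')(U, x) = Add(-5, Mul(-332, Pow(x, -1)))
Add(Function('F')(-407, Function('t')(25)), O) = Add(Add(-5, Mul(-332, Pow(Pow(25, 2), -1))), 1369) = Add(Add(-5, Mul(-332, Pow(625, -1))), 1369) = Add(Add(-5, Mul(-332, Rational(1, 625))), 1369) = Add(Add(-5, Rational(-332, 625)), 1369) = Add(Rational(-3457, 625), 1369) = Rational(852168, 625)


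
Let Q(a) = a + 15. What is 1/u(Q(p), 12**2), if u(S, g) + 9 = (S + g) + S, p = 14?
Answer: 1/193 ≈ 0.0051813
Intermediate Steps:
Q(a) = 15 + a
u(S, g) = -9 + g + 2*S (u(S, g) = -9 + ((S + g) + S) = -9 + (g + 2*S) = -9 + g + 2*S)
1/u(Q(p), 12**2) = 1/(-9 + 12**2 + 2*(15 + 14)) = 1/(-9 + 144 + 2*29) = 1/(-9 + 144 + 58) = 1/193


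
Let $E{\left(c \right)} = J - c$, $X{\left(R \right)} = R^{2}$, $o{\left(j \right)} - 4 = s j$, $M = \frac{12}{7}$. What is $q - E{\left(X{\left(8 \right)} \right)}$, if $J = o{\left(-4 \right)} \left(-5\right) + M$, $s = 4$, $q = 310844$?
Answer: $\frac{2175924}{7} \approx 3.1085 \cdot 10^{5}$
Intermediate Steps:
$M = \frac{12}{7}$ ($M = 12 \cdot \frac{1}{7} = \frac{12}{7} \approx 1.7143$)
$o{\left(j \right)} = 4 + 4 j$
$J = \frac{432}{7}$ ($J = \left(4 + 4 \left(-4\right)\right) \left(-5\right) + \frac{12}{7} = \left(4 - 16\right) \left(-5\right) + \frac{12}{7} = \left(-12\right) \left(-5\right) + \frac{12}{7} = 60 + \frac{12}{7} = \frac{432}{7} \approx 61.714$)
$E{\left(c \right)} = \frac{432}{7} - c$
$q - E{\left(X{\left(8 \right)} \right)} = 310844 - \left(\frac{432}{7} - 8^{2}\right) = 310844 - \left(\frac{432}{7} - 64\right) = 310844 - - \frac{16}{7} = 310844 + \frac{16}{7} = \frac{2175924}{7}$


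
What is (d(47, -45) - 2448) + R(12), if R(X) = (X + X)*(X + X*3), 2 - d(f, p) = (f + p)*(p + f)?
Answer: -1298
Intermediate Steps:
d(f, p) = 2 - (f + p)² (d(f, p) = 2 - (f + p)*(p + f) = 2 - (f + p)*(f + p) = 2 - (f + p)²)
R(X) = 8*X² (R(X) = (2*X)*(X + 3*X) = (2*X)*(4*X) = 8*X²)
(d(47, -45) - 2448) + R(12) = ((2 - (47 - 45)²) - 2448) + 8*12² = ((2 - 1*2²) - 2448) + 8*144 = ((2 - 1*4) - 2448) + 1152 = ((2 - 4) - 2448) + 1152 = (-2 - 2448) + 1152 = -2450 + 1152 = -1298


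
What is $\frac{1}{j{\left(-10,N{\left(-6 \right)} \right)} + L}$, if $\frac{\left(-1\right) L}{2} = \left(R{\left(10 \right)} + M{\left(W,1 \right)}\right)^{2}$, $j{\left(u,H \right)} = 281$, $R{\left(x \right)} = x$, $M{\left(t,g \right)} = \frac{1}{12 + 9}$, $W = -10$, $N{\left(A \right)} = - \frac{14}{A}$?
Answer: $\frac{441}{34879} \approx 0.012644$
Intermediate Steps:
$M{\left(t,g \right)} = \frac{1}{21}$
$L = - \frac{89042}{441}$ ($L = - 2 \left(10 + \frac{1}{21}\right)^{2} = - 2 \left(\frac{211}{21}\right)^{2} = \left(-2\right) \frac{44521}{441} = - \frac{89042}{441} \approx -201.91$)
$\frac{1}{j{\left(-10,N{\left(-6 \right)} \right)} + L} = \frac{1}{281 - \frac{89042}{441}} = \frac{1}{\frac{34879}{441}} = \frac{441}{34879}$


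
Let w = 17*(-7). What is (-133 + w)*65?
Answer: -16380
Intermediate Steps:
w = -119
(-133 + w)*65 = (-133 - 119)*65 = -252*65 = -16380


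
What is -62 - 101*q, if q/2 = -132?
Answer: 26602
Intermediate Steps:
q = -264 (q = 2*(-132) = -264)
-62 - 101*q = -62 - 101*(-264) = -62 + 26664 = 26602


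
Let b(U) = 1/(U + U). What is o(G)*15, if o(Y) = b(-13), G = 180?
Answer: -15/26 ≈ -0.57692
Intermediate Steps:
b(U) = 1/(2*U)
o(Y) = -1/26 (o(Y) = (½)/(-13) = (½)*(-1/13) = -1/26)
o(G)*15 = -1/26*15 = -15/26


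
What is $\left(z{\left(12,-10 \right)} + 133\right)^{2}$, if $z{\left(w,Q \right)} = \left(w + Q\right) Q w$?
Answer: $11449$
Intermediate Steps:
$z{\left(w,Q \right)} = Q w \left(Q + w\right)$ ($z{\left(w,Q \right)} = \left(Q + w\right) Q w = Q \left(Q + w\right) w = Q w \left(Q + w\right)$)
$\left(z{\left(12,-10 \right)} + 133\right)^{2} = \left(\left(-10\right) 12 \left(-10 + 12\right) + 133\right)^{2} = \left(\left(-10\right) 12 \cdot 2 + 133\right)^{2} = \left(-240 + 133\right)^{2} = \left(-107\right)^{2} = 11449$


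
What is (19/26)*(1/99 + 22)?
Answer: 41401/2574 ≈ 16.084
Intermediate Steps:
(19/26)*(1/99 + 22) = (19*(1/26))*(1/99 + 22) = (19/26)*(2179/99) = 41401/2574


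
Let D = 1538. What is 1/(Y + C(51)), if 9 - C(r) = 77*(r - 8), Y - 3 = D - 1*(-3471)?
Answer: 1/1710 ≈ 0.00058480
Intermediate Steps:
Y = 5012 (Y = 3 + (1538 - 1*(-3471)) = 3 + (1538 + 3471) = 3 + 5009 = 5012)
C(r) = 625 - 77*r (C(r) = 9 - 77*(r - 8) = 9 - 77*(-8 + r) = 9 - (-616 + 77*r) = 9 + (616 - 77*r) = 625 - 77*r)
1/(Y + C(51)) = 1/(5012 + (625 - 77*51)) = 1/(5012 + (625 - 3927)) = 1/(5012 - 3302) = 1/1710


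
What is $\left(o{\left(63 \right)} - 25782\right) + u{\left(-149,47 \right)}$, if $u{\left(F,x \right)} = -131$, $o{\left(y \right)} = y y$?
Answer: $-21944$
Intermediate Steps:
$o{\left(y \right)} = y^{2}$
$\left(o{\left(63 \right)} - 25782\right) + u{\left(-149,47 \right)} = \left(63^{2} - 25782\right) - 131 = \left(3969 - 25782\right) - 131 = -21813 - 131 = -21944$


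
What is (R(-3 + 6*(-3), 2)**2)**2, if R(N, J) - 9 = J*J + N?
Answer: 4096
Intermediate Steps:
R(N, J) = 9 + N + J**2 (R(N, J) = 9 + (J*J + N) = 9 + (J**2 + N) = 9 + (N + J**2) = 9 + N + J**2)
(R(-3 + 6*(-3), 2)**2)**2 = ((9 + (-3 + 6*(-3)) + 2**2)**2)**2 = ((9 + (-3 - 18) + 4)**2)**2 = ((9 - 21 + 4)**2)**2 = ((-8)**2)**2 = 64**2 = 4096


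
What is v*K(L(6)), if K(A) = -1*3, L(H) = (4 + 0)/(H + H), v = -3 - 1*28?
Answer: 93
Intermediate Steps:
v = -31 (v = -3 - 28 = -31)
L(H) = 2/H (L(H) = 4/((2*H)) = 4*(1/(2*H)) = 2/H)
K(A) = -3
v*K(L(6)) = -31*(-3) = 93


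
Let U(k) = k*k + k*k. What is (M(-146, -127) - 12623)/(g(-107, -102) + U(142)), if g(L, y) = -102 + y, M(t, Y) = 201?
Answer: -6211/20062 ≈ -0.30959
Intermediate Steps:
U(k) = 2*k² (U(k) = k² + k² = 2*k²)
(M(-146, -127) - 12623)/(g(-107, -102) + U(142)) = (201 - 12623)/((-102 - 102) + 2*142²) = -12422/(-204 + 2*20164) = -12422/(-204 + 40328) = -12422/40124 = -12422*1/40124 = -6211/20062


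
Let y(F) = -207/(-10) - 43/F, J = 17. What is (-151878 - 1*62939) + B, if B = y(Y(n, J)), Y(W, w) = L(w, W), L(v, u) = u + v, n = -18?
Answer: -2147533/10 ≈ -2.1475e+5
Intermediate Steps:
Y(W, w) = W + w
y(F) = 207/10 - 43/F (y(F) = -207*(-⅒) - 43/F = 207/10 - 43/F)
B = 637/10 (B = 207/10 - 43/(-18 + 17) = 207/10 - 43/(-1) = 207/10 - 43*(-1) = 207/10 + 43 = 637/10 ≈ 63.700)
(-151878 - 1*62939) + B = (-151878 - 1*62939) + 637/10 = (-151878 - 62939) + 637/10 = -214817 + 637/10 = -2147533/10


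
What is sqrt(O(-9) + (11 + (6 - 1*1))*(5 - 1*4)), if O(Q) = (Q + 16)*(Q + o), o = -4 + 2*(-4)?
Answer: I*sqrt(131) ≈ 11.446*I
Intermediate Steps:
o = -12 (o = -4 - 8 = -12)
O(Q) = (-12 + Q)*(16 + Q) (O(Q) = (Q + 16)*(Q - 12) = (16 + Q)*(-12 + Q) = (-12 + Q)*(16 + Q))
sqrt(O(-9) + (11 + (6 - 1*1))*(5 - 1*4)) = sqrt((-192 + (-9)**2 + 4*(-9)) + (11 + (6 - 1*1))*(5 - 1*4)) = sqrt((-192 + 81 - 36) + (11 + (6 - 1))*(5 - 4)) = sqrt(-147 + (11 + 5)*1) = sqrt(-147 + 16*1) = sqrt(-147 + 16) = sqrt(-131) = I*sqrt(131)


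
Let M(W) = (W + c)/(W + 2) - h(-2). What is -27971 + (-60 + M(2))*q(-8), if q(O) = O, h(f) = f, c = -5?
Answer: -27501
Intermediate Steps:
M(W) = 2 + (-5 + W)/(2 + W) (M(W) = (W - 5)/(W + 2) - 1*(-2) = (-5 + W)/(2 + W) + 2 = 2 + (-5 + W)/(2 + W))
-27971 + (-60 + M(2))*q(-8) = -27971 + (-60 + (-1 + 3*2)/(2 + 2))*(-8) = -27971 + (-60 + (-1 + 6)/4)*(-8) = -27971 + (-60 + (¼)*5)*(-8) = -27971 + (-60 + 5/4)*(-8) = -27971 - 235/4*(-8) = -27971 + 470 = -27501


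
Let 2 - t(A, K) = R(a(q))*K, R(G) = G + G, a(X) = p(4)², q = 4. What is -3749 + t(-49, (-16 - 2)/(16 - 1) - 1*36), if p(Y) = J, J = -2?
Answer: -17247/5 ≈ -3449.4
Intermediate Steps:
p(Y) = -2
a(X) = 4 (a(X) = (-2)² = 4)
R(G) = 2*G
t(A, K) = 2 - 8*K (t(A, K) = 2 - 2*4*K = 2 - 8*K)
-3749 + t(-49, (-16 - 2)/(16 - 1) - 1*36) = -3749 + (2 - 8*((-16 - 2)/(16 - 1) - 1*36)) = -3749 + (2 - 8*(-18/15 - 36)) = -3749 + (2 - 8*(-18*1/15 - 36)) = -3749 + (2 - 8*(-6/5 - 36)) = -3749 + (2 - 8*(-186/5)) = -3749 + (2 + 1488/5) = -3749 + 1498/5 = -17247/5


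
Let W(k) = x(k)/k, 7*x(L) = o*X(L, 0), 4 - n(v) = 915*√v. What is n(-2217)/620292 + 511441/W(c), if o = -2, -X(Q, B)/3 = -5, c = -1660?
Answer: 30719674001423/155073 - 305*I*√2217/206764 ≈ 1.981e+8 - 0.069456*I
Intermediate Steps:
X(Q, B) = 15 (X(Q, B) = -3*(-5) = 15)
n(v) = 4 - 915*√v
x(L) = -30/7 (x(L) = (-2*15)/7 = (⅐)*(-30) = -30/7)
W(k) = -30/(7*k)
n(-2217)/620292 + 511441/W(c) = (4 - 915*I*√2217)/620292 + 511441/((-30/7/(-1660))) = (4 - 915*I*√2217)*(1/620292) + 511441/((-30/7*(-1/1660))) = (4 - 915*I*√2217)*(1/620292) + 511441/(3/1162) = (1/155073 - 305*I*√2217/206764) + 511441*(1162/3) = (1/155073 - 305*I*√2217/206764) + 594294442/3 = 30719674001423/155073 - 305*I*√2217/206764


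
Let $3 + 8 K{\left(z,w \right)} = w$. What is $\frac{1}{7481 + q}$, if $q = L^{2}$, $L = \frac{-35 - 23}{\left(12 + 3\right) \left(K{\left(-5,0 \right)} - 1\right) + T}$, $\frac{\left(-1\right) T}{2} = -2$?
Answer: $\frac{17689}{132546705} \approx 0.00013345$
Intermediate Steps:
$T = 4$ ($T = \left(-2\right) \left(-2\right) = 4$)
$K{\left(z,w \right)} = - \frac{3}{8} + \frac{w}{8}$
$L = \frac{464}{133}$ ($L = \frac{-35 - 23}{\left(12 + 3\right) \left(\left(- \frac{3}{8} + \frac{1}{8} \cdot 0\right) - 1\right) + 4} = - \frac{58}{15 \left(\left(- \frac{3}{8} + 0\right) - 1\right) + 4} = - \frac{58}{15 \left(- \frac{3}{8} - 1\right) + 4} = - \frac{58}{15 \left(- \frac{11}{8}\right) + 4} = - \frac{58}{- \frac{165}{8} + 4} = - \frac{58}{- \frac{133}{8}} = \left(-58\right) \left(- \frac{8}{133}\right) = \frac{464}{133} \approx 3.4887$)
$q = \frac{215296}{17689}$ ($q = \left(\frac{464}{133}\right)^{2} = \frac{215296}{17689} \approx 12.171$)
$\frac{1}{7481 + q} = \frac{1}{7481 + \frac{215296}{17689}} = \frac{1}{\frac{132546705}{17689}} = \frac{17689}{132546705}$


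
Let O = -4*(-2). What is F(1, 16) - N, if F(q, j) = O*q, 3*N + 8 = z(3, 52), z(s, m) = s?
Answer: 29/3 ≈ 9.6667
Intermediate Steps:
O = 8
N = -5/3 (N = -8/3 + (⅓)*3 = -8/3 + 1 = -5/3 ≈ -1.6667)
F(q, j) = 8*q
F(1, 16) - N = 8*1 - 1*(-5/3) = 8 + 5/3 = 29/3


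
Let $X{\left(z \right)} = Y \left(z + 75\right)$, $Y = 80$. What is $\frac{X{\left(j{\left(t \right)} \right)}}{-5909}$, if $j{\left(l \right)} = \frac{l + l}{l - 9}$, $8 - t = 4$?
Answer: $- \frac{5872}{5909} \approx -0.99374$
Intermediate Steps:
$t = 4$ ($t = 8 - 4 = 4$)
$j{\left(l \right)} = \frac{2 l}{-9 + l}$
$X{\left(z \right)} = 6000 + 80 z$ ($X{\left(z \right)} = 80 \left(z + 75\right) = 80 \left(75 + z\right) = 6000 + 80 z$)
$\frac{X{\left(j{\left(t \right)} \right)}}{-5909} = \frac{6000 + 80 \cdot 2 \cdot 4 \frac{1}{-9 + 4}}{-5909} = \left(6000 + 80 \cdot 2 \cdot 4 \frac{1}{-5}\right) \left(- \frac{1}{5909}\right) = \left(6000 + 80 \cdot 2 \cdot 4 \left(- \frac{1}{5}\right)\right) \left(- \frac{1}{5909}\right) = \left(6000 + 80 \left(- \frac{8}{5}\right)\right) \left(- \frac{1}{5909}\right) = \left(6000 - 128\right) \left(- \frac{1}{5909}\right) = 5872 \left(- \frac{1}{5909}\right) = - \frac{5872}{5909}$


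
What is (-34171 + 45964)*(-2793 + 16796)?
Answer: 165137379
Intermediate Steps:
(-34171 + 45964)*(-2793 + 16796) = 11793*14003 = 165137379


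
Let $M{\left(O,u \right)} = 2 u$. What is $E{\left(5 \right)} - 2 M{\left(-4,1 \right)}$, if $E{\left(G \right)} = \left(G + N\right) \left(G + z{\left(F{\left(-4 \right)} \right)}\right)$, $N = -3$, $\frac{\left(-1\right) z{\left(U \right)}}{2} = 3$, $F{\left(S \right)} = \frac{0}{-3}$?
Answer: $-6$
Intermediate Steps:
$F{\left(S \right)} = 0$ ($F{\left(S \right)} = 0 \left(- \frac{1}{3}\right) = 0$)
$z{\left(U \right)} = -6$ ($z{\left(U \right)} = \left(-2\right) 3 = -6$)
$E{\left(G \right)} = \left(-6 + G\right) \left(-3 + G\right)$ ($E{\left(G \right)} = \left(G - 3\right) \left(G - 6\right) = \left(-3 + G\right) \left(-6 + G\right) = \left(-6 + G\right) \left(-3 + G\right)$)
$E{\left(5 \right)} - 2 M{\left(-4,1 \right)} = \left(18 + 5^{2} - 45\right) - 2 \cdot 2 \cdot 1 = \left(18 + 25 - 45\right) - 4 = -2 - 4 = -6$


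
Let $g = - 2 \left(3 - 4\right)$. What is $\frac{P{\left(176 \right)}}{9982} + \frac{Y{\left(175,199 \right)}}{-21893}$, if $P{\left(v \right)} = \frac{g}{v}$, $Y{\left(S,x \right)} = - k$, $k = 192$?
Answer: $\frac{168677765}{19231161488} \approx 0.0087711$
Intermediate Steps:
$Y{\left(S,x \right)} = -192$ ($Y{\left(S,x \right)} = \left(-1\right) 192 = -192$)
$g = 2$ ($g = \left(-2\right) \left(-1\right) = 2$)
$P{\left(v \right)} = \frac{2}{v}$
$\frac{P{\left(176 \right)}}{9982} + \frac{Y{\left(175,199 \right)}}{-21893} = \frac{2 \cdot \frac{1}{176}}{9982} - \frac{192}{-21893} = 2 \cdot \frac{1}{176} \cdot \frac{1}{9982} - - \frac{192}{21893} = \frac{1}{88} \cdot \frac{1}{9982} + \frac{192}{21893} = \frac{1}{878416} + \frac{192}{21893} = \frac{168677765}{19231161488}$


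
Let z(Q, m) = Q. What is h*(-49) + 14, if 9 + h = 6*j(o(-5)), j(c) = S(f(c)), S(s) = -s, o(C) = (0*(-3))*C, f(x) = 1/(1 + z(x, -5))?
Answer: 749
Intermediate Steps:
f(x) = 1/(1 + x)
o(C) = 0 (o(C) = 0*C = 0)
j(c) = -1/(1 + c)
h = -15 (h = -9 + 6*(-1/(1 + 0)) = -9 + 6*(-1/1) = -9 + 6*(-1*1) = -9 + 6*(-1) = -9 - 6 = -15)
h*(-49) + 14 = -15*(-49) + 14 = 735 + 14 = 749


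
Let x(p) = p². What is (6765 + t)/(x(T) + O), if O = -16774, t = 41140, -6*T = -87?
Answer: -38324/13251 ≈ -2.8922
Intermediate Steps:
T = 29/2 (T = -⅙*(-87) = 29/2 ≈ 14.500)
(6765 + t)/(x(T) + O) = (6765 + 41140)/((29/2)² - 16774) = 47905/(841/4 - 16774) = 47905/(-66255/4) = 47905*(-4/66255) = -38324/13251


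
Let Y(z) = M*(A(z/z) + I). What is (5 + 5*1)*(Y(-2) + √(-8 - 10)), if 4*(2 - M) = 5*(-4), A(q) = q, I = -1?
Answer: 30*I*√2 ≈ 42.426*I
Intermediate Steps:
M = 7 (M = 2 - 5*(-4)/4 = 2 - ¼*(-20) = 2 + 5 = 7)
Y(z) = 0 (Y(z) = 7*(z/z - 1) = 7*(1 - 1) = 7*0 = 0)
(5 + 5*1)*(Y(-2) + √(-8 - 10)) = (5 + 5*1)*(0 + √(-8 - 10)) = (5 + 5)*(0 + √(-18)) = 10*(0 + 3*I*√2) = 10*(3*I*√2) = 30*I*√2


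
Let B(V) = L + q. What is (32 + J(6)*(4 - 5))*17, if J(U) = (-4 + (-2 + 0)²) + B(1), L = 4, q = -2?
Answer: 510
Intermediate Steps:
B(V) = 2 (B(V) = 4 - 2 = 2)
J(U) = 2 (J(U) = (-4 + (-2 + 0)²) + 2 = (-4 + (-2)²) + 2 = (-4 + 4) + 2 = 0 + 2 = 2)
(32 + J(6)*(4 - 5))*17 = (32 + 2*(4 - 5))*17 = (32 + 2*(-1))*17 = (32 - 2)*17 = 30*17 = 510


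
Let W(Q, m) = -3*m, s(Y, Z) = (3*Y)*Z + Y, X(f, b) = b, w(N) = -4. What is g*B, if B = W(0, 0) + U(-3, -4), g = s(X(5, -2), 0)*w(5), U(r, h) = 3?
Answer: 24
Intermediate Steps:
s(Y, Z) = Y + 3*Y*Z (s(Y, Z) = 3*Y*Z + Y = Y + 3*Y*Z)
g = 8 (g = -2*(1 + 3*0)*(-4) = -2*(1 + 0)*(-4) = -2*1*(-4) = -2*(-4) = 8)
B = 3 (B = -3*0 + 3 = 0 + 3 = 3)
g*B = 8*3 = 24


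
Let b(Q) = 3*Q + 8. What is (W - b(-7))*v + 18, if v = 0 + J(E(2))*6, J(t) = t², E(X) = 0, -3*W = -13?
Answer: 18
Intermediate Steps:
W = 13/3 (W = -⅓*(-13) = 13/3 ≈ 4.3333)
b(Q) = 8 + 3*Q
v = 0 (v = 0 + 0²*6 = 0 + 0*6 = 0 + 0 = 0)
(W - b(-7))*v + 18 = (13/3 - (8 + 3*(-7)))*0 + 18 = (13/3 - (8 - 21))*0 + 18 = (13/3 - 1*(-13))*0 + 18 = (13/3 + 13)*0 + 18 = (52/3)*0 + 18 = 0 + 18 = 18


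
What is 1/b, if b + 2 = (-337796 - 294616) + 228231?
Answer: -1/404183 ≈ -2.4741e-6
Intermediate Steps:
b = -404183 (b = -2 + ((-337796 - 294616) + 228231) = -2 + (-632412 + 228231) = -2 - 404181 = -404183)
1/b = 1/(-404183) = -1/404183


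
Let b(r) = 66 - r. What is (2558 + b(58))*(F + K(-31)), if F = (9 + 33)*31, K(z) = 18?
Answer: 3387120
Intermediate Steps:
F = 1302 (F = 42*31 = 1302)
(2558 + b(58))*(F + K(-31)) = (2558 + (66 - 1*58))*(1302 + 18) = (2558 + (66 - 58))*1320 = (2558 + 8)*1320 = 2566*1320 = 3387120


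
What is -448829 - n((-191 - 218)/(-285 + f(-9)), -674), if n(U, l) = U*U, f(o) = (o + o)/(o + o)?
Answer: -36200919105/80656 ≈ -4.4883e+5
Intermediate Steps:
f(o) = 1 (f(o) = (2*o)/((2*o)) = (2*o)*(1/(2*o)) = 1)
n(U, l) = U²
-448829 - n((-191 - 218)/(-285 + f(-9)), -674) = -448829 - ((-191 - 218)/(-285 + 1))² = -448829 - (-409/(-284))² = -448829 - (-409*(-1/284))² = -448829 - (409/284)² = -448829 - 1*167281/80656 = -448829 - 167281/80656 = -36200919105/80656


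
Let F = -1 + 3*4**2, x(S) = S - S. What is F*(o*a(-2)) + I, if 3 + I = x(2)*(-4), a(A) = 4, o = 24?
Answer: 4509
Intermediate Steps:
x(S) = 0
I = -3 (I = -3 + 0*(-4) = -3 + 0 = -3)
F = 47 (F = -1 + 3*16 = -1 + 48 = 47)
F*(o*a(-2)) + I = 47*(24*4) - 3 = 47*96 - 3 = 4512 - 3 = 4509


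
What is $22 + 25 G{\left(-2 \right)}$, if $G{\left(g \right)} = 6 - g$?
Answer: $222$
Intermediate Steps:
$22 + 25 G{\left(-2 \right)} = 22 + 25 \left(6 - -2\right) = 22 + 25 \left(6 + 2\right) = 22 + 25 \cdot 8 = 22 + 200 = 222$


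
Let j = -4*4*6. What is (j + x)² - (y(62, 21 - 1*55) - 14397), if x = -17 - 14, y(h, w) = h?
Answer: 30464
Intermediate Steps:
x = -31
j = -96 (j = -16*6 = -96)
(j + x)² - (y(62, 21 - 1*55) - 14397) = (-96 - 31)² - (62 - 14397) = (-127)² - 1*(-14335) = 16129 + 14335 = 30464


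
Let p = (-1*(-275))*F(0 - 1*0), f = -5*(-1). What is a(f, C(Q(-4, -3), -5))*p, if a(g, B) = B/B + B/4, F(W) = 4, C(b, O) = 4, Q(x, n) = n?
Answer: 2200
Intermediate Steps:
f = 5
a(g, B) = 1 + B/4 (a(g, B) = 1 + B*(¼) = 1 + B/4)
p = 1100 (p = -1*(-275)*4 = 275*4 = 1100)
a(f, C(Q(-4, -3), -5))*p = (1 + (¼)*4)*1100 = (1 + 1)*1100 = 2*1100 = 2200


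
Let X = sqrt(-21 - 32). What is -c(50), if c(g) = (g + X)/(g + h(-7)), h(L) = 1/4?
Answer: -200/201 - 4*I*sqrt(53)/201 ≈ -0.99502 - 0.14488*I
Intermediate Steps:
h(L) = 1/4
X = I*sqrt(53) (X = sqrt(-53) = I*sqrt(53) ≈ 7.2801*I)
c(g) = (g + I*sqrt(53))/(1/4 + g) (c(g) = (g + I*sqrt(53))/(g + 1/4) = (g + I*sqrt(53))/(1/4 + g))
-c(50) = -4*(50 + I*sqrt(53))/(1 + 4*50) = -4*(50 + I*sqrt(53))/(1 + 200) = -4*(50 + I*sqrt(53))/201 = -(200/201 + 4*I*sqrt(53)/201) = -200/201 - 4*I*sqrt(53)/201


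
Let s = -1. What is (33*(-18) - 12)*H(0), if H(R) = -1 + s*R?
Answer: 606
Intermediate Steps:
H(R) = -1 - R
(33*(-18) - 12)*H(0) = (33*(-18) - 12)*(-1 - 1*0) = (-594 - 12)*(-1 + 0) = -606*(-1) = 606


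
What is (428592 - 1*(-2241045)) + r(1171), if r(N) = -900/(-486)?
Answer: 72080249/27 ≈ 2.6696e+6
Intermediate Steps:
r(N) = 50/27 (r(N) = -900*(-1/486) = 50/27)
(428592 - 1*(-2241045)) + r(1171) = (428592 - 1*(-2241045)) + 50/27 = (428592 + 2241045) + 50/27 = 2669637 + 50/27 = 72080249/27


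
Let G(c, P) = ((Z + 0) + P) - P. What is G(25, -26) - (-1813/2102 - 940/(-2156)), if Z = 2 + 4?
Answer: 7281105/1132978 ≈ 6.4265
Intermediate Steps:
Z = 6
G(c, P) = 6 (G(c, P) = ((6 + 0) + P) - P = (6 + P) - P = 6)
G(25, -26) - (-1813/2102 - 940/(-2156)) = 6 - (-1813/2102 - 940/(-2156)) = 6 - (-1813*1/2102 - 940*(-1/2156)) = 6 - (-1813/2102 + 235/539) = 6 - 1*(-483237/1132978) = 6 + 483237/1132978 = 7281105/1132978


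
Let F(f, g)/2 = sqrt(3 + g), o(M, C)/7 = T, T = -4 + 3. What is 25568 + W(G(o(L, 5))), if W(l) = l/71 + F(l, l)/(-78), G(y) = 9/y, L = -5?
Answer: 12707287/497 - 2*sqrt(21)/273 ≈ 25568.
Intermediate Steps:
T = -1
o(M, C) = -7 (o(M, C) = 7*(-1) = -7)
F(f, g) = 2*sqrt(3 + g)
W(l) = -sqrt(3 + l)/39 + l/71 (W(l) = l/71 + (2*sqrt(3 + l))/(-78) = l*(1/71) + (2*sqrt(3 + l))*(-1/78) = l/71 - sqrt(3 + l)/39 = -sqrt(3 + l)/39 + l/71)
25568 + W(G(o(L, 5))) = 25568 + (-sqrt(3 + 9/(-7))/39 + (9/(-7))/71) = 25568 + (-sqrt(3 + 9*(-1/7))/39 + (9*(-1/7))/71) = 25568 + (-sqrt(3 - 9/7)/39 + (1/71)*(-9/7)) = 25568 + (-2*sqrt(21)/273 - 9/497) = 25568 + (-9/497 - 2*sqrt(21)/273) = 12707287/497 - 2*sqrt(21)/273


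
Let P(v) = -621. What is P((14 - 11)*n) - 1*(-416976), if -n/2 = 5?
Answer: 416355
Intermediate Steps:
n = -10 (n = -2*5 = -10)
P((14 - 11)*n) - 1*(-416976) = -621 - 1*(-416976) = -621 + 416976 = 416355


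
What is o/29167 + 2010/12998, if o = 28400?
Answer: 3192305/2829199 ≈ 1.1283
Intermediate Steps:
o/29167 + 2010/12998 = 28400/29167 + 2010/12998 = 28400*(1/29167) + 2010*(1/12998) = 28400/29167 + 15/97 = 3192305/2829199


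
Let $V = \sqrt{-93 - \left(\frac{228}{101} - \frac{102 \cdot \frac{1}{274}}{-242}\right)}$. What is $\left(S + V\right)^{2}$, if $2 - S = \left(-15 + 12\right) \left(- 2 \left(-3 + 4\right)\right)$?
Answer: $\frac{\left(1217656 - i \sqrt{8827446570090}\right)^{2}}{92667883396} \approx -79.259 - 78.081 i$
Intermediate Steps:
$V = \frac{i \sqrt{8827446570090}}{304414}$ ($V = \sqrt{-93 - \left(\frac{228}{101} - 102 \cdot \frac{1}{274} \left(- \frac{1}{242}\right)\right)} = \sqrt{-93 + \left(\frac{51}{137} \left(- \frac{1}{242}\right) - \frac{228}{101}\right)} = \sqrt{-93 - \frac{7564263}{3348554}} = \sqrt{- \frac{318979785}{3348554}} = \frac{i \sqrt{8827446570090}}{304414} \approx 9.7601 i$)
$S = -4$ ($S = 2 - \left(-15 + 12\right) \left(- 2 \left(-3 + 4\right)\right) = 2 - - 3 \left(\left(-2\right) 1\right) = 2 - \left(-3\right) \left(-2\right) = 2 - 6 = -4$)
$\left(S + V\right)^{2} = \left(-4 + \frac{i \sqrt{8827446570090}}{304414}\right)^{2}$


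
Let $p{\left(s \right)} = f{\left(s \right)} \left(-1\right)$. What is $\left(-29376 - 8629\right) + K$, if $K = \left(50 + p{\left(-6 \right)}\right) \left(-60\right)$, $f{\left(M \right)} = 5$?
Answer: $-40705$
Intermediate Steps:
$p{\left(s \right)} = -5$ ($p{\left(s \right)} = 5 \left(-1\right) = -5$)
$K = -2700$ ($K = \left(50 - 5\right) \left(-60\right) = 45 \left(-60\right) = -2700$)
$\left(-29376 - 8629\right) + K = \left(-29376 - 8629\right) - 2700 = -38005 - 2700 = -40705$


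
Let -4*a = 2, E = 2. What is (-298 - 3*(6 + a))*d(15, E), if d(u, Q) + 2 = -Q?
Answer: 1258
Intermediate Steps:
a = -½ (a = -¼*2 = -½ ≈ -0.50000)
d(u, Q) = -2 - Q
(-298 - 3*(6 + a))*d(15, E) = (-298 - 3*(6 - ½))*(-2 - 1*2) = (-298 - 3*11/2)*(-2 - 2) = (-298 - 33/2)*(-4) = -629/2*(-4) = 1258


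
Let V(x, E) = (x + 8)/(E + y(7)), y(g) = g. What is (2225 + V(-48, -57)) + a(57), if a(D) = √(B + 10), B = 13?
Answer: 11129/5 + √23 ≈ 2230.6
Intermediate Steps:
a(D) = √23 (a(D) = √(13 + 10) = √23)
V(x, E) = (8 + x)/(7 + E) (V(x, E) = (x + 8)/(E + 7) = (8 + x)/(7 + E))
(2225 + V(-48, -57)) + a(57) = (2225 + (8 - 48)/(7 - 57)) + √23 = (2225 - 40/(-50)) + √23 = (2225 - 1/50*(-40)) + √23 = (2225 + ⅘) + √23 = 11129/5 + √23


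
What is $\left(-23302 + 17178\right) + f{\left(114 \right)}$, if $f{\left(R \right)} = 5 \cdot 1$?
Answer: $-6119$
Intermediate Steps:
$f{\left(R \right)} = 5$
$\left(-23302 + 17178\right) + f{\left(114 \right)} = \left(-23302 + 17178\right) + 5 = -6124 + 5 = -6119$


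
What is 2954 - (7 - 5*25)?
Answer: 3072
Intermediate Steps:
2954 - (7 - 5*25) = 2954 - (7 - 125) = 2954 - 1*(-118) = 2954 + 118 = 3072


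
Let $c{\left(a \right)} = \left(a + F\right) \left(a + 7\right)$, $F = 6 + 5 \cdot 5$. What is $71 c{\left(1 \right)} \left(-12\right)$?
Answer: $-218112$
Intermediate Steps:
$F = 31$ ($F = 6 + 25 = 31$)
$c{\left(a \right)} = \left(7 + a\right) \left(31 + a\right)$ ($c{\left(a \right)} = \left(a + 31\right) \left(a + 7\right) = \left(31 + a\right) \left(7 + a\right) = \left(7 + a\right) \left(31 + a\right)$)
$71 c{\left(1 \right)} \left(-12\right) = 71 \left(217 + 1^{2} + 38 \cdot 1\right) \left(-12\right) = 71 \left(217 + 1 + 38\right) \left(-12\right) = 71 \cdot 256 \left(-12\right) = 18176 \left(-12\right) = -218112$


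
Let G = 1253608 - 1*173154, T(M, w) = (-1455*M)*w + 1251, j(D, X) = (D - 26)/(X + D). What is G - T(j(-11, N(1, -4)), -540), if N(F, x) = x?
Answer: -858857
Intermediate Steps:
j(D, X) = (-26 + D)/(D + X)
T(M, w) = 1251 - 1455*M*w (T(M, w) = -1455*M*w + 1251 = 1251 - 1455*M*w)
G = 1080454 (G = 1253608 - 173154 = 1080454)
G - T(j(-11, N(1, -4)), -540) = 1080454 - (1251 - 1455*(-26 - 11)/(-11 - 4)*(-540)) = 1080454 - (1251 - 1455*-37/(-15)*(-540)) = 1080454 - (1251 - 1455*(-1/15*(-37))*(-540)) = 1080454 - (1251 - 1455*37/15*(-540)) = 1080454 - (1251 + 1938060) = 1080454 - 1*1939311 = 1080454 - 1939311 = -858857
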